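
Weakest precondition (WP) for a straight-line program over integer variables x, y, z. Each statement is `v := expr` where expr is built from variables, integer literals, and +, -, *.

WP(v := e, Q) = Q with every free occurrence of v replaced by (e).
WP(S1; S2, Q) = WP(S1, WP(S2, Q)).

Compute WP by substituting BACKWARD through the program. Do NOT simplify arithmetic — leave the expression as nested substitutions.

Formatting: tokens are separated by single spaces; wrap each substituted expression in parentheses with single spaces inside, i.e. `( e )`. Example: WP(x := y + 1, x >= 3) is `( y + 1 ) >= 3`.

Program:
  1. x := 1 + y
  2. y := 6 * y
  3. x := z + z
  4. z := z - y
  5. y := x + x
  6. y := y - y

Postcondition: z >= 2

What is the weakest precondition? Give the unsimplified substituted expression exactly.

Answer: ( z - ( 6 * y ) ) >= 2

Derivation:
post: z >= 2
stmt 6: y := y - y  -- replace 0 occurrence(s) of y with (y - y)
  => z >= 2
stmt 5: y := x + x  -- replace 0 occurrence(s) of y with (x + x)
  => z >= 2
stmt 4: z := z - y  -- replace 1 occurrence(s) of z with (z - y)
  => ( z - y ) >= 2
stmt 3: x := z + z  -- replace 0 occurrence(s) of x with (z + z)
  => ( z - y ) >= 2
stmt 2: y := 6 * y  -- replace 1 occurrence(s) of y with (6 * y)
  => ( z - ( 6 * y ) ) >= 2
stmt 1: x := 1 + y  -- replace 0 occurrence(s) of x with (1 + y)
  => ( z - ( 6 * y ) ) >= 2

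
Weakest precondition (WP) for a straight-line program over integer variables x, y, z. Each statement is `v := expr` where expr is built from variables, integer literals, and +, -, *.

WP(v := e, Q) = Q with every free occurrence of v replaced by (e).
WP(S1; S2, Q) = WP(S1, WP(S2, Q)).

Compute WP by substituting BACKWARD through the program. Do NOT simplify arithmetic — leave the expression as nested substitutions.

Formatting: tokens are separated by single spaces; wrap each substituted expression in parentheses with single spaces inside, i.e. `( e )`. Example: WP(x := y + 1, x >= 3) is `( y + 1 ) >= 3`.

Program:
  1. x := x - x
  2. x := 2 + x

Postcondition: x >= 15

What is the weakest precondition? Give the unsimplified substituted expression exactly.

Answer: ( 2 + ( x - x ) ) >= 15

Derivation:
post: x >= 15
stmt 2: x := 2 + x  -- replace 1 occurrence(s) of x with (2 + x)
  => ( 2 + x ) >= 15
stmt 1: x := x - x  -- replace 1 occurrence(s) of x with (x - x)
  => ( 2 + ( x - x ) ) >= 15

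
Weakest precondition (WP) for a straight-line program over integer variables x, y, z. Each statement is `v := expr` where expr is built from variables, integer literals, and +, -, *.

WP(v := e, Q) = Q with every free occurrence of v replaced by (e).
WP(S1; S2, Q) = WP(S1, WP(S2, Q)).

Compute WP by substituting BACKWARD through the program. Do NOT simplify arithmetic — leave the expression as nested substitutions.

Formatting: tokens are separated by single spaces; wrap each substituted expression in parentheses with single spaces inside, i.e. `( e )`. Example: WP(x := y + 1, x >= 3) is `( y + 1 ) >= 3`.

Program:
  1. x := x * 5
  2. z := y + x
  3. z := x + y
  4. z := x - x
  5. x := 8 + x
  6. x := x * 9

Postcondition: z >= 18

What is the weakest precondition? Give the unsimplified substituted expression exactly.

Answer: ( ( x * 5 ) - ( x * 5 ) ) >= 18

Derivation:
post: z >= 18
stmt 6: x := x * 9  -- replace 0 occurrence(s) of x with (x * 9)
  => z >= 18
stmt 5: x := 8 + x  -- replace 0 occurrence(s) of x with (8 + x)
  => z >= 18
stmt 4: z := x - x  -- replace 1 occurrence(s) of z with (x - x)
  => ( x - x ) >= 18
stmt 3: z := x + y  -- replace 0 occurrence(s) of z with (x + y)
  => ( x - x ) >= 18
stmt 2: z := y + x  -- replace 0 occurrence(s) of z with (y + x)
  => ( x - x ) >= 18
stmt 1: x := x * 5  -- replace 2 occurrence(s) of x with (x * 5)
  => ( ( x * 5 ) - ( x * 5 ) ) >= 18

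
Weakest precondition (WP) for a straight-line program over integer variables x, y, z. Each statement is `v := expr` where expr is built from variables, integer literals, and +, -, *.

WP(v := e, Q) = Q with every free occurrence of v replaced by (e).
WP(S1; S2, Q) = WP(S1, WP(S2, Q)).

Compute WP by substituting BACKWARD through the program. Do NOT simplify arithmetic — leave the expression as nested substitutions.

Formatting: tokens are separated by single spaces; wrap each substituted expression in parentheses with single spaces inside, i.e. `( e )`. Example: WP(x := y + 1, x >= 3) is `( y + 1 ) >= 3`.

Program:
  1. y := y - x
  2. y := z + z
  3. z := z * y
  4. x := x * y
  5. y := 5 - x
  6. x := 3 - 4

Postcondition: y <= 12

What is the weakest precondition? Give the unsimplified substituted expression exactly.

Answer: ( 5 - ( x * ( z + z ) ) ) <= 12

Derivation:
post: y <= 12
stmt 6: x := 3 - 4  -- replace 0 occurrence(s) of x with (3 - 4)
  => y <= 12
stmt 5: y := 5 - x  -- replace 1 occurrence(s) of y with (5 - x)
  => ( 5 - x ) <= 12
stmt 4: x := x * y  -- replace 1 occurrence(s) of x with (x * y)
  => ( 5 - ( x * y ) ) <= 12
stmt 3: z := z * y  -- replace 0 occurrence(s) of z with (z * y)
  => ( 5 - ( x * y ) ) <= 12
stmt 2: y := z + z  -- replace 1 occurrence(s) of y with (z + z)
  => ( 5 - ( x * ( z + z ) ) ) <= 12
stmt 1: y := y - x  -- replace 0 occurrence(s) of y with (y - x)
  => ( 5 - ( x * ( z + z ) ) ) <= 12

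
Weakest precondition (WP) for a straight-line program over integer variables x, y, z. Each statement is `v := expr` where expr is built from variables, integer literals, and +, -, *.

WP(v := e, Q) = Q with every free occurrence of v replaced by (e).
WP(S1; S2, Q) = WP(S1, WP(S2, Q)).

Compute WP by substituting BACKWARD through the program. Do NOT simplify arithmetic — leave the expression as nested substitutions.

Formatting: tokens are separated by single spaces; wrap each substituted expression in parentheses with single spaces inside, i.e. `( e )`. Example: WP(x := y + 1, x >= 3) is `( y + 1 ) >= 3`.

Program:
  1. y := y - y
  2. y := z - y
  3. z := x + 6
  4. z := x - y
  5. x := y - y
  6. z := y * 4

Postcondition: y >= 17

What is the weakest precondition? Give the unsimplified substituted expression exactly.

Answer: ( z - ( y - y ) ) >= 17

Derivation:
post: y >= 17
stmt 6: z := y * 4  -- replace 0 occurrence(s) of z with (y * 4)
  => y >= 17
stmt 5: x := y - y  -- replace 0 occurrence(s) of x with (y - y)
  => y >= 17
stmt 4: z := x - y  -- replace 0 occurrence(s) of z with (x - y)
  => y >= 17
stmt 3: z := x + 6  -- replace 0 occurrence(s) of z with (x + 6)
  => y >= 17
stmt 2: y := z - y  -- replace 1 occurrence(s) of y with (z - y)
  => ( z - y ) >= 17
stmt 1: y := y - y  -- replace 1 occurrence(s) of y with (y - y)
  => ( z - ( y - y ) ) >= 17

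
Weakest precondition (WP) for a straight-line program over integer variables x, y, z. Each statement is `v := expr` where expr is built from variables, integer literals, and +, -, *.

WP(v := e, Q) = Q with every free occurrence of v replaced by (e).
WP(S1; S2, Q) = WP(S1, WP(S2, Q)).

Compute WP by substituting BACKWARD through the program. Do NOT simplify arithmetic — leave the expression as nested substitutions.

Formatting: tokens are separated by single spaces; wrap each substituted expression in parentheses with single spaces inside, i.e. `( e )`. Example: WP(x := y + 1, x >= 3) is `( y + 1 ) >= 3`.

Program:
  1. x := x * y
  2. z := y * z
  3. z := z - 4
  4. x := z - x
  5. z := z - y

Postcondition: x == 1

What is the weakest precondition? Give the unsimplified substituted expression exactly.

post: x == 1
stmt 5: z := z - y  -- replace 0 occurrence(s) of z with (z - y)
  => x == 1
stmt 4: x := z - x  -- replace 1 occurrence(s) of x with (z - x)
  => ( z - x ) == 1
stmt 3: z := z - 4  -- replace 1 occurrence(s) of z with (z - 4)
  => ( ( z - 4 ) - x ) == 1
stmt 2: z := y * z  -- replace 1 occurrence(s) of z with (y * z)
  => ( ( ( y * z ) - 4 ) - x ) == 1
stmt 1: x := x * y  -- replace 1 occurrence(s) of x with (x * y)
  => ( ( ( y * z ) - 4 ) - ( x * y ) ) == 1

Answer: ( ( ( y * z ) - 4 ) - ( x * y ) ) == 1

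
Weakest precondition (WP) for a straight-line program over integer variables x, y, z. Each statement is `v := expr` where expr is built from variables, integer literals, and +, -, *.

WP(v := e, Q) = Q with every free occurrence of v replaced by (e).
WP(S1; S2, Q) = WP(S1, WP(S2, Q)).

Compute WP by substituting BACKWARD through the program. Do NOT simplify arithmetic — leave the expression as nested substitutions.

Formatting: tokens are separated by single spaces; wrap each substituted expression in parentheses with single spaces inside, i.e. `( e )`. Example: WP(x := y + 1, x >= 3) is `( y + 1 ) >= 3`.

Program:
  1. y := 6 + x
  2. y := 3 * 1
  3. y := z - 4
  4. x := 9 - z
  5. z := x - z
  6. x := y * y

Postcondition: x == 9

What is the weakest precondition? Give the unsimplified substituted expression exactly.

post: x == 9
stmt 6: x := y * y  -- replace 1 occurrence(s) of x with (y * y)
  => ( y * y ) == 9
stmt 5: z := x - z  -- replace 0 occurrence(s) of z with (x - z)
  => ( y * y ) == 9
stmt 4: x := 9 - z  -- replace 0 occurrence(s) of x with (9 - z)
  => ( y * y ) == 9
stmt 3: y := z - 4  -- replace 2 occurrence(s) of y with (z - 4)
  => ( ( z - 4 ) * ( z - 4 ) ) == 9
stmt 2: y := 3 * 1  -- replace 0 occurrence(s) of y with (3 * 1)
  => ( ( z - 4 ) * ( z - 4 ) ) == 9
stmt 1: y := 6 + x  -- replace 0 occurrence(s) of y with (6 + x)
  => ( ( z - 4 ) * ( z - 4 ) ) == 9

Answer: ( ( z - 4 ) * ( z - 4 ) ) == 9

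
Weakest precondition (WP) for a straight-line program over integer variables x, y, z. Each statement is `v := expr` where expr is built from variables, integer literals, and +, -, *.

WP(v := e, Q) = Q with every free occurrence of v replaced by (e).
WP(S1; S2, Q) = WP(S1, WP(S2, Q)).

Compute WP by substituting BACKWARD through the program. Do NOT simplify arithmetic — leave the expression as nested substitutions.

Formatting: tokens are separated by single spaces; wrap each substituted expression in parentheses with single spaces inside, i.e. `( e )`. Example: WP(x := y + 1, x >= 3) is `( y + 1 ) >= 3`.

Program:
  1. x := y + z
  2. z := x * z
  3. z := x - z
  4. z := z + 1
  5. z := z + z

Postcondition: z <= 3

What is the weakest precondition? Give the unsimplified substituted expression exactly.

Answer: ( ( ( ( y + z ) - ( ( y + z ) * z ) ) + 1 ) + ( ( ( y + z ) - ( ( y + z ) * z ) ) + 1 ) ) <= 3

Derivation:
post: z <= 3
stmt 5: z := z + z  -- replace 1 occurrence(s) of z with (z + z)
  => ( z + z ) <= 3
stmt 4: z := z + 1  -- replace 2 occurrence(s) of z with (z + 1)
  => ( ( z + 1 ) + ( z + 1 ) ) <= 3
stmt 3: z := x - z  -- replace 2 occurrence(s) of z with (x - z)
  => ( ( ( x - z ) + 1 ) + ( ( x - z ) + 1 ) ) <= 3
stmt 2: z := x * z  -- replace 2 occurrence(s) of z with (x * z)
  => ( ( ( x - ( x * z ) ) + 1 ) + ( ( x - ( x * z ) ) + 1 ) ) <= 3
stmt 1: x := y + z  -- replace 4 occurrence(s) of x with (y + z)
  => ( ( ( ( y + z ) - ( ( y + z ) * z ) ) + 1 ) + ( ( ( y + z ) - ( ( y + z ) * z ) ) + 1 ) ) <= 3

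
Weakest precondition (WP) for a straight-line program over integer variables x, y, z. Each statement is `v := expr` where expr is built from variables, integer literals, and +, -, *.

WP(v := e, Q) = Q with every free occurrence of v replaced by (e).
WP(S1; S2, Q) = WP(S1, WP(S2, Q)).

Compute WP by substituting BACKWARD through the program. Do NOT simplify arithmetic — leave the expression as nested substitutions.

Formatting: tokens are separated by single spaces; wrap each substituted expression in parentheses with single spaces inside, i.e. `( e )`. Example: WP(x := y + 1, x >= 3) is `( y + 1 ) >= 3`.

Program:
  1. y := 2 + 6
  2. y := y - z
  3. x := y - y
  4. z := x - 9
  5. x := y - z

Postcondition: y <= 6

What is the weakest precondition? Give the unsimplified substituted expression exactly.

post: y <= 6
stmt 5: x := y - z  -- replace 0 occurrence(s) of x with (y - z)
  => y <= 6
stmt 4: z := x - 9  -- replace 0 occurrence(s) of z with (x - 9)
  => y <= 6
stmt 3: x := y - y  -- replace 0 occurrence(s) of x with (y - y)
  => y <= 6
stmt 2: y := y - z  -- replace 1 occurrence(s) of y with (y - z)
  => ( y - z ) <= 6
stmt 1: y := 2 + 6  -- replace 1 occurrence(s) of y with (2 + 6)
  => ( ( 2 + 6 ) - z ) <= 6

Answer: ( ( 2 + 6 ) - z ) <= 6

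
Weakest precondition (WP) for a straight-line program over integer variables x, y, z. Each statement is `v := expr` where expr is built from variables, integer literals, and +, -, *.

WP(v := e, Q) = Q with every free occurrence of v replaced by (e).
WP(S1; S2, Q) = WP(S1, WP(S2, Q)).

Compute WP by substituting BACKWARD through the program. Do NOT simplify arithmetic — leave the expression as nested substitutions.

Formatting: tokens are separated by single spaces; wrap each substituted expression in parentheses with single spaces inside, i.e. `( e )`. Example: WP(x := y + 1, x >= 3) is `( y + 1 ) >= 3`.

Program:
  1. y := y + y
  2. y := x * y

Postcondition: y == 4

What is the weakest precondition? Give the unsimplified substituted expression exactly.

post: y == 4
stmt 2: y := x * y  -- replace 1 occurrence(s) of y with (x * y)
  => ( x * y ) == 4
stmt 1: y := y + y  -- replace 1 occurrence(s) of y with (y + y)
  => ( x * ( y + y ) ) == 4

Answer: ( x * ( y + y ) ) == 4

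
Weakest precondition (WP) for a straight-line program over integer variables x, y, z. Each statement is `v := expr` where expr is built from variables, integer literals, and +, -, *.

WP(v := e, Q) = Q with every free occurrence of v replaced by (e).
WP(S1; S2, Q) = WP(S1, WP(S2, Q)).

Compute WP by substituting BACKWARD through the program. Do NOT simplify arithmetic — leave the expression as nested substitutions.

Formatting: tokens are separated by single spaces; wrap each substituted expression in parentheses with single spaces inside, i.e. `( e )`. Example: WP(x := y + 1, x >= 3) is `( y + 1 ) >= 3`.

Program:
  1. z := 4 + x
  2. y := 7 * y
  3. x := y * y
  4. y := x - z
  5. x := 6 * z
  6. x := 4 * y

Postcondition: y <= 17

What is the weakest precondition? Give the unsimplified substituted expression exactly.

post: y <= 17
stmt 6: x := 4 * y  -- replace 0 occurrence(s) of x with (4 * y)
  => y <= 17
stmt 5: x := 6 * z  -- replace 0 occurrence(s) of x with (6 * z)
  => y <= 17
stmt 4: y := x - z  -- replace 1 occurrence(s) of y with (x - z)
  => ( x - z ) <= 17
stmt 3: x := y * y  -- replace 1 occurrence(s) of x with (y * y)
  => ( ( y * y ) - z ) <= 17
stmt 2: y := 7 * y  -- replace 2 occurrence(s) of y with (7 * y)
  => ( ( ( 7 * y ) * ( 7 * y ) ) - z ) <= 17
stmt 1: z := 4 + x  -- replace 1 occurrence(s) of z with (4 + x)
  => ( ( ( 7 * y ) * ( 7 * y ) ) - ( 4 + x ) ) <= 17

Answer: ( ( ( 7 * y ) * ( 7 * y ) ) - ( 4 + x ) ) <= 17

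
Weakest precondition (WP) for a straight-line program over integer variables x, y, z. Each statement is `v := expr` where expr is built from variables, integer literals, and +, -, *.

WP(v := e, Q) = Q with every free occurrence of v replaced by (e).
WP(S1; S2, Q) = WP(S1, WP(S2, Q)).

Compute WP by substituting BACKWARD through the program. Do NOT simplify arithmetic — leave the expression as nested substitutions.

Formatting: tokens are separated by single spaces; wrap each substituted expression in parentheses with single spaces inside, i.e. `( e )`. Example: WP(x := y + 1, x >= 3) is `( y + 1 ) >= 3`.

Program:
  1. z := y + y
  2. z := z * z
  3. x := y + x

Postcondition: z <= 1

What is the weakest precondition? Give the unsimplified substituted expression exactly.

post: z <= 1
stmt 3: x := y + x  -- replace 0 occurrence(s) of x with (y + x)
  => z <= 1
stmt 2: z := z * z  -- replace 1 occurrence(s) of z with (z * z)
  => ( z * z ) <= 1
stmt 1: z := y + y  -- replace 2 occurrence(s) of z with (y + y)
  => ( ( y + y ) * ( y + y ) ) <= 1

Answer: ( ( y + y ) * ( y + y ) ) <= 1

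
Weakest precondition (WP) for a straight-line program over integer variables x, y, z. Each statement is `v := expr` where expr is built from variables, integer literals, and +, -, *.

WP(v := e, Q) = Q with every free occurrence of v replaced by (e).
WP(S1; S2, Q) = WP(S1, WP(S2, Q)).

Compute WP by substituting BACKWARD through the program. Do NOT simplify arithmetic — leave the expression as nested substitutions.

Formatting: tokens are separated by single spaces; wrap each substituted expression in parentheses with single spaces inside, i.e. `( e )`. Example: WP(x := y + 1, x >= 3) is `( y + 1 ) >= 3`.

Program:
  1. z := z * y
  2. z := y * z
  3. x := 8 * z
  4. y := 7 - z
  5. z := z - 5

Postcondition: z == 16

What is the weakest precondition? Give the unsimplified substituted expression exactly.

post: z == 16
stmt 5: z := z - 5  -- replace 1 occurrence(s) of z with (z - 5)
  => ( z - 5 ) == 16
stmt 4: y := 7 - z  -- replace 0 occurrence(s) of y with (7 - z)
  => ( z - 5 ) == 16
stmt 3: x := 8 * z  -- replace 0 occurrence(s) of x with (8 * z)
  => ( z - 5 ) == 16
stmt 2: z := y * z  -- replace 1 occurrence(s) of z with (y * z)
  => ( ( y * z ) - 5 ) == 16
stmt 1: z := z * y  -- replace 1 occurrence(s) of z with (z * y)
  => ( ( y * ( z * y ) ) - 5 ) == 16

Answer: ( ( y * ( z * y ) ) - 5 ) == 16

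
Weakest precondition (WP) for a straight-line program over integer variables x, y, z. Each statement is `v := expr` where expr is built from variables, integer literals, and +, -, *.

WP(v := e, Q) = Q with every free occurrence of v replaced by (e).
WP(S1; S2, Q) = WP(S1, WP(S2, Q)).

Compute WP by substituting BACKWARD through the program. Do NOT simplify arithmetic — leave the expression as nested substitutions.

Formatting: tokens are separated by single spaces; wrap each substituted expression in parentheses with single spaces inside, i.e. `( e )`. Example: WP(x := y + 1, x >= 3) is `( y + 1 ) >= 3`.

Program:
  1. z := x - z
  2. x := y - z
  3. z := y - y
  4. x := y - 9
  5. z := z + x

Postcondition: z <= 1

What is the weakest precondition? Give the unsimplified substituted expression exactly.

Answer: ( ( y - y ) + ( y - 9 ) ) <= 1

Derivation:
post: z <= 1
stmt 5: z := z + x  -- replace 1 occurrence(s) of z with (z + x)
  => ( z + x ) <= 1
stmt 4: x := y - 9  -- replace 1 occurrence(s) of x with (y - 9)
  => ( z + ( y - 9 ) ) <= 1
stmt 3: z := y - y  -- replace 1 occurrence(s) of z with (y - y)
  => ( ( y - y ) + ( y - 9 ) ) <= 1
stmt 2: x := y - z  -- replace 0 occurrence(s) of x with (y - z)
  => ( ( y - y ) + ( y - 9 ) ) <= 1
stmt 1: z := x - z  -- replace 0 occurrence(s) of z with (x - z)
  => ( ( y - y ) + ( y - 9 ) ) <= 1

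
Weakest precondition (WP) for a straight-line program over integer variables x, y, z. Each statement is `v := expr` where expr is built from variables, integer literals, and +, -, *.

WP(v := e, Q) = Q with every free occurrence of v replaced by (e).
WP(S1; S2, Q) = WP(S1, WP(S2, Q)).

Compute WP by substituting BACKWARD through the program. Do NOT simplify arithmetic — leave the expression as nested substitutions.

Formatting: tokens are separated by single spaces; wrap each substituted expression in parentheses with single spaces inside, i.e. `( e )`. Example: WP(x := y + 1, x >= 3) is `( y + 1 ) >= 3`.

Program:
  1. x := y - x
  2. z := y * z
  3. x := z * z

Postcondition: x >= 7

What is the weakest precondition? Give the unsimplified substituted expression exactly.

Answer: ( ( y * z ) * ( y * z ) ) >= 7

Derivation:
post: x >= 7
stmt 3: x := z * z  -- replace 1 occurrence(s) of x with (z * z)
  => ( z * z ) >= 7
stmt 2: z := y * z  -- replace 2 occurrence(s) of z with (y * z)
  => ( ( y * z ) * ( y * z ) ) >= 7
stmt 1: x := y - x  -- replace 0 occurrence(s) of x with (y - x)
  => ( ( y * z ) * ( y * z ) ) >= 7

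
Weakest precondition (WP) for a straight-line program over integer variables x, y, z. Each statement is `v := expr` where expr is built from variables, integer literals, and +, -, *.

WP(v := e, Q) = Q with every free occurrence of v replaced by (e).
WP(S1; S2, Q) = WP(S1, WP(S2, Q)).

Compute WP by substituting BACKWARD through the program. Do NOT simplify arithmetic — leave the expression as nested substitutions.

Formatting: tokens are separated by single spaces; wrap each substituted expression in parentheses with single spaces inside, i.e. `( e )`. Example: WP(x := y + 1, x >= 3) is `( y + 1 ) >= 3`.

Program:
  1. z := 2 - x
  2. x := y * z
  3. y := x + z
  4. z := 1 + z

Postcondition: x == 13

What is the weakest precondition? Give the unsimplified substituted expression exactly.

Answer: ( y * ( 2 - x ) ) == 13

Derivation:
post: x == 13
stmt 4: z := 1 + z  -- replace 0 occurrence(s) of z with (1 + z)
  => x == 13
stmt 3: y := x + z  -- replace 0 occurrence(s) of y with (x + z)
  => x == 13
stmt 2: x := y * z  -- replace 1 occurrence(s) of x with (y * z)
  => ( y * z ) == 13
stmt 1: z := 2 - x  -- replace 1 occurrence(s) of z with (2 - x)
  => ( y * ( 2 - x ) ) == 13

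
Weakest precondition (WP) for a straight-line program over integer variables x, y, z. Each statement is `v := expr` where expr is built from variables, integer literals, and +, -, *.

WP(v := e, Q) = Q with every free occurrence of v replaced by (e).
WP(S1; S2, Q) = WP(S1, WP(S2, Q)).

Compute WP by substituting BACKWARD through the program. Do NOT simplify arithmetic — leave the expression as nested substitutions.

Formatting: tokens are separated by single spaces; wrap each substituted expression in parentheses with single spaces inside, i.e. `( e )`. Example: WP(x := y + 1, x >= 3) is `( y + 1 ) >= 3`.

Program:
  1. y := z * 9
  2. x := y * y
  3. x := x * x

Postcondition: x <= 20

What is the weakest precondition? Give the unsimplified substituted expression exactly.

post: x <= 20
stmt 3: x := x * x  -- replace 1 occurrence(s) of x with (x * x)
  => ( x * x ) <= 20
stmt 2: x := y * y  -- replace 2 occurrence(s) of x with (y * y)
  => ( ( y * y ) * ( y * y ) ) <= 20
stmt 1: y := z * 9  -- replace 4 occurrence(s) of y with (z * 9)
  => ( ( ( z * 9 ) * ( z * 9 ) ) * ( ( z * 9 ) * ( z * 9 ) ) ) <= 20

Answer: ( ( ( z * 9 ) * ( z * 9 ) ) * ( ( z * 9 ) * ( z * 9 ) ) ) <= 20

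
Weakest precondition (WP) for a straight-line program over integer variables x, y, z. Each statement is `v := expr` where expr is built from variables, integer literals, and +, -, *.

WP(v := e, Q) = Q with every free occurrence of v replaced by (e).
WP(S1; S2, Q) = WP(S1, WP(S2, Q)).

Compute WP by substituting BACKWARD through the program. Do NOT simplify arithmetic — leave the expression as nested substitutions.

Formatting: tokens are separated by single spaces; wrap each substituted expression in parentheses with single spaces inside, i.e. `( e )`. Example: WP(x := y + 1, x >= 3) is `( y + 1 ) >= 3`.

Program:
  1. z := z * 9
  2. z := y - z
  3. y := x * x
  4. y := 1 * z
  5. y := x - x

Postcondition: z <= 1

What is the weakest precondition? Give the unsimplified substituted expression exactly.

post: z <= 1
stmt 5: y := x - x  -- replace 0 occurrence(s) of y with (x - x)
  => z <= 1
stmt 4: y := 1 * z  -- replace 0 occurrence(s) of y with (1 * z)
  => z <= 1
stmt 3: y := x * x  -- replace 0 occurrence(s) of y with (x * x)
  => z <= 1
stmt 2: z := y - z  -- replace 1 occurrence(s) of z with (y - z)
  => ( y - z ) <= 1
stmt 1: z := z * 9  -- replace 1 occurrence(s) of z with (z * 9)
  => ( y - ( z * 9 ) ) <= 1

Answer: ( y - ( z * 9 ) ) <= 1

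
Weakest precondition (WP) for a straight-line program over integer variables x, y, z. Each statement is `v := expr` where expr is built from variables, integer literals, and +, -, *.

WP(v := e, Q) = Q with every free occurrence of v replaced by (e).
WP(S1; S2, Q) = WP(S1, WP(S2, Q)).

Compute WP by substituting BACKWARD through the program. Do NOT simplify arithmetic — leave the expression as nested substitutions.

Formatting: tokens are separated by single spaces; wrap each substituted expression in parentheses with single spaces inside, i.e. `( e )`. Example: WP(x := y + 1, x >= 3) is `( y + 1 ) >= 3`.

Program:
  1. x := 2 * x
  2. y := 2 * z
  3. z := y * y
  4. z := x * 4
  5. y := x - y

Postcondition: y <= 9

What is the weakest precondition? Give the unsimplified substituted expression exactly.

post: y <= 9
stmt 5: y := x - y  -- replace 1 occurrence(s) of y with (x - y)
  => ( x - y ) <= 9
stmt 4: z := x * 4  -- replace 0 occurrence(s) of z with (x * 4)
  => ( x - y ) <= 9
stmt 3: z := y * y  -- replace 0 occurrence(s) of z with (y * y)
  => ( x - y ) <= 9
stmt 2: y := 2 * z  -- replace 1 occurrence(s) of y with (2 * z)
  => ( x - ( 2 * z ) ) <= 9
stmt 1: x := 2 * x  -- replace 1 occurrence(s) of x with (2 * x)
  => ( ( 2 * x ) - ( 2 * z ) ) <= 9

Answer: ( ( 2 * x ) - ( 2 * z ) ) <= 9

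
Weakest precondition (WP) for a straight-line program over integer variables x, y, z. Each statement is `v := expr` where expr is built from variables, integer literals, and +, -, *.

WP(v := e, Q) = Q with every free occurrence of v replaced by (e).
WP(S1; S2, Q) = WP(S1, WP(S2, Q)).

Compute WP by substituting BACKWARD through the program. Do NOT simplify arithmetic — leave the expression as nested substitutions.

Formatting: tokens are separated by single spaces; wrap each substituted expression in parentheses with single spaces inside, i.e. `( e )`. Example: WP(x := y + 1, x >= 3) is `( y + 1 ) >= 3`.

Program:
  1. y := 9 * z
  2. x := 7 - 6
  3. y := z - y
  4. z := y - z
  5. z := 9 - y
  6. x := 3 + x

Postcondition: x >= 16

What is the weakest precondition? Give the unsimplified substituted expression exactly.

Answer: ( 3 + ( 7 - 6 ) ) >= 16

Derivation:
post: x >= 16
stmt 6: x := 3 + x  -- replace 1 occurrence(s) of x with (3 + x)
  => ( 3 + x ) >= 16
stmt 5: z := 9 - y  -- replace 0 occurrence(s) of z with (9 - y)
  => ( 3 + x ) >= 16
stmt 4: z := y - z  -- replace 0 occurrence(s) of z with (y - z)
  => ( 3 + x ) >= 16
stmt 3: y := z - y  -- replace 0 occurrence(s) of y with (z - y)
  => ( 3 + x ) >= 16
stmt 2: x := 7 - 6  -- replace 1 occurrence(s) of x with (7 - 6)
  => ( 3 + ( 7 - 6 ) ) >= 16
stmt 1: y := 9 * z  -- replace 0 occurrence(s) of y with (9 * z)
  => ( 3 + ( 7 - 6 ) ) >= 16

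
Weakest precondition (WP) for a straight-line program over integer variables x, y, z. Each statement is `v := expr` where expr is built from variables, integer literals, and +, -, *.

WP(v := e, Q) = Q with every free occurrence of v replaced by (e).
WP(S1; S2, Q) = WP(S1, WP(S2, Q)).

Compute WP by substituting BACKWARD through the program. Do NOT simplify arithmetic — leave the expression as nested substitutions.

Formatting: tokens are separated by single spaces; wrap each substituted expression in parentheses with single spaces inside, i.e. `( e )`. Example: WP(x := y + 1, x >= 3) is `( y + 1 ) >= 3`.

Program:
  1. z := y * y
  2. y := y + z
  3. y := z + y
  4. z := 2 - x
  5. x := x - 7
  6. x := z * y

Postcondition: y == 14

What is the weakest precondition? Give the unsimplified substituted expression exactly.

Answer: ( ( y * y ) + ( y + ( y * y ) ) ) == 14

Derivation:
post: y == 14
stmt 6: x := z * y  -- replace 0 occurrence(s) of x with (z * y)
  => y == 14
stmt 5: x := x - 7  -- replace 0 occurrence(s) of x with (x - 7)
  => y == 14
stmt 4: z := 2 - x  -- replace 0 occurrence(s) of z with (2 - x)
  => y == 14
stmt 3: y := z + y  -- replace 1 occurrence(s) of y with (z + y)
  => ( z + y ) == 14
stmt 2: y := y + z  -- replace 1 occurrence(s) of y with (y + z)
  => ( z + ( y + z ) ) == 14
stmt 1: z := y * y  -- replace 2 occurrence(s) of z with (y * y)
  => ( ( y * y ) + ( y + ( y * y ) ) ) == 14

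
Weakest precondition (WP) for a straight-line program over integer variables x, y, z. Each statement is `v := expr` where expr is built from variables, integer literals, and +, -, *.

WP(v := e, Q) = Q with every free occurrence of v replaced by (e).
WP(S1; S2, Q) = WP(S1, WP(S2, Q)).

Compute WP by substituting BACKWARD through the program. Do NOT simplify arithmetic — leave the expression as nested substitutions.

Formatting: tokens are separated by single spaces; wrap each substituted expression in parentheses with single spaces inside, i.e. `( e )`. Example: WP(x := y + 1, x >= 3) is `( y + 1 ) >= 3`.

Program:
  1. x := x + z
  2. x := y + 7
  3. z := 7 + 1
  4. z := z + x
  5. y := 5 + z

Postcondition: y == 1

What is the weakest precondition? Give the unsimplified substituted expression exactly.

post: y == 1
stmt 5: y := 5 + z  -- replace 1 occurrence(s) of y with (5 + z)
  => ( 5 + z ) == 1
stmt 4: z := z + x  -- replace 1 occurrence(s) of z with (z + x)
  => ( 5 + ( z + x ) ) == 1
stmt 3: z := 7 + 1  -- replace 1 occurrence(s) of z with (7 + 1)
  => ( 5 + ( ( 7 + 1 ) + x ) ) == 1
stmt 2: x := y + 7  -- replace 1 occurrence(s) of x with (y + 7)
  => ( 5 + ( ( 7 + 1 ) + ( y + 7 ) ) ) == 1
stmt 1: x := x + z  -- replace 0 occurrence(s) of x with (x + z)
  => ( 5 + ( ( 7 + 1 ) + ( y + 7 ) ) ) == 1

Answer: ( 5 + ( ( 7 + 1 ) + ( y + 7 ) ) ) == 1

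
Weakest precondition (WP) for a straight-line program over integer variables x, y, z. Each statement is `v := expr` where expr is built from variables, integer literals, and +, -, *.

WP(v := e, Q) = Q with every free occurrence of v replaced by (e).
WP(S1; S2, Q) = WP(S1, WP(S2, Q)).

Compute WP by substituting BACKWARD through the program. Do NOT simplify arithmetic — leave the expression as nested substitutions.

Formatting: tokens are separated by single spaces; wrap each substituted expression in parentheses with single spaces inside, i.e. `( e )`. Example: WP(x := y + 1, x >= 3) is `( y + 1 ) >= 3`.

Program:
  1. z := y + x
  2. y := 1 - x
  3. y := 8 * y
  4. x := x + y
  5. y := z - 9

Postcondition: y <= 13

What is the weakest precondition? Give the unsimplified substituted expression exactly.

post: y <= 13
stmt 5: y := z - 9  -- replace 1 occurrence(s) of y with (z - 9)
  => ( z - 9 ) <= 13
stmt 4: x := x + y  -- replace 0 occurrence(s) of x with (x + y)
  => ( z - 9 ) <= 13
stmt 3: y := 8 * y  -- replace 0 occurrence(s) of y with (8 * y)
  => ( z - 9 ) <= 13
stmt 2: y := 1 - x  -- replace 0 occurrence(s) of y with (1 - x)
  => ( z - 9 ) <= 13
stmt 1: z := y + x  -- replace 1 occurrence(s) of z with (y + x)
  => ( ( y + x ) - 9 ) <= 13

Answer: ( ( y + x ) - 9 ) <= 13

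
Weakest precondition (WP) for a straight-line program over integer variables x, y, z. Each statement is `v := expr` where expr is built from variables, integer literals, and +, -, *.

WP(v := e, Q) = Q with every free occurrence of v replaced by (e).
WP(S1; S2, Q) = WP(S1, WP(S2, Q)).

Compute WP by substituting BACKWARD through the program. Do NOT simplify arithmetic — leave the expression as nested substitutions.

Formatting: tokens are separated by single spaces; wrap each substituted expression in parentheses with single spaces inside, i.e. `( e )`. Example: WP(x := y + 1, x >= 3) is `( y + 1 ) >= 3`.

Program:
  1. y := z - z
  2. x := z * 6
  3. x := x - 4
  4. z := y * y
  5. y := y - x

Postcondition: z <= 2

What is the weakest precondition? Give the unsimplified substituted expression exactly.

Answer: ( ( z - z ) * ( z - z ) ) <= 2

Derivation:
post: z <= 2
stmt 5: y := y - x  -- replace 0 occurrence(s) of y with (y - x)
  => z <= 2
stmt 4: z := y * y  -- replace 1 occurrence(s) of z with (y * y)
  => ( y * y ) <= 2
stmt 3: x := x - 4  -- replace 0 occurrence(s) of x with (x - 4)
  => ( y * y ) <= 2
stmt 2: x := z * 6  -- replace 0 occurrence(s) of x with (z * 6)
  => ( y * y ) <= 2
stmt 1: y := z - z  -- replace 2 occurrence(s) of y with (z - z)
  => ( ( z - z ) * ( z - z ) ) <= 2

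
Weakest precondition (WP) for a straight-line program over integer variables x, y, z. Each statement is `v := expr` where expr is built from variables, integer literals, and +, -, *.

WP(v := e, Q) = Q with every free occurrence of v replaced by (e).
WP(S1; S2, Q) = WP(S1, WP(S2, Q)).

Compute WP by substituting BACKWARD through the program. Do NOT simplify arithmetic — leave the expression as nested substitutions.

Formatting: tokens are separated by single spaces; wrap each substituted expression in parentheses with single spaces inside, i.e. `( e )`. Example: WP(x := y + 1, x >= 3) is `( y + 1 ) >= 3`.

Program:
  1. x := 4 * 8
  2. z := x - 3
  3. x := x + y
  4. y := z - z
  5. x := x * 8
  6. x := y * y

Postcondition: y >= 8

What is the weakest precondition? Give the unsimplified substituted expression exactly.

post: y >= 8
stmt 6: x := y * y  -- replace 0 occurrence(s) of x with (y * y)
  => y >= 8
stmt 5: x := x * 8  -- replace 0 occurrence(s) of x with (x * 8)
  => y >= 8
stmt 4: y := z - z  -- replace 1 occurrence(s) of y with (z - z)
  => ( z - z ) >= 8
stmt 3: x := x + y  -- replace 0 occurrence(s) of x with (x + y)
  => ( z - z ) >= 8
stmt 2: z := x - 3  -- replace 2 occurrence(s) of z with (x - 3)
  => ( ( x - 3 ) - ( x - 3 ) ) >= 8
stmt 1: x := 4 * 8  -- replace 2 occurrence(s) of x with (4 * 8)
  => ( ( ( 4 * 8 ) - 3 ) - ( ( 4 * 8 ) - 3 ) ) >= 8

Answer: ( ( ( 4 * 8 ) - 3 ) - ( ( 4 * 8 ) - 3 ) ) >= 8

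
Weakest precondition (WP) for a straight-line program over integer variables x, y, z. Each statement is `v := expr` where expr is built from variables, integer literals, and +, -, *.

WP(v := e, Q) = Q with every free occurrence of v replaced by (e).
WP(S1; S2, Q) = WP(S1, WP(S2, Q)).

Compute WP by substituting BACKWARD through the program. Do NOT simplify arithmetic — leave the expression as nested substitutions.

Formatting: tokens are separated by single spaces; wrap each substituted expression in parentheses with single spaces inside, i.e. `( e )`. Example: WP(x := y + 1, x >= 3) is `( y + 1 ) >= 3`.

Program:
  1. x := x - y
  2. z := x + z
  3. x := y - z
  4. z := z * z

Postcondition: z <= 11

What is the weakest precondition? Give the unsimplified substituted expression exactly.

Answer: ( ( ( x - y ) + z ) * ( ( x - y ) + z ) ) <= 11

Derivation:
post: z <= 11
stmt 4: z := z * z  -- replace 1 occurrence(s) of z with (z * z)
  => ( z * z ) <= 11
stmt 3: x := y - z  -- replace 0 occurrence(s) of x with (y - z)
  => ( z * z ) <= 11
stmt 2: z := x + z  -- replace 2 occurrence(s) of z with (x + z)
  => ( ( x + z ) * ( x + z ) ) <= 11
stmt 1: x := x - y  -- replace 2 occurrence(s) of x with (x - y)
  => ( ( ( x - y ) + z ) * ( ( x - y ) + z ) ) <= 11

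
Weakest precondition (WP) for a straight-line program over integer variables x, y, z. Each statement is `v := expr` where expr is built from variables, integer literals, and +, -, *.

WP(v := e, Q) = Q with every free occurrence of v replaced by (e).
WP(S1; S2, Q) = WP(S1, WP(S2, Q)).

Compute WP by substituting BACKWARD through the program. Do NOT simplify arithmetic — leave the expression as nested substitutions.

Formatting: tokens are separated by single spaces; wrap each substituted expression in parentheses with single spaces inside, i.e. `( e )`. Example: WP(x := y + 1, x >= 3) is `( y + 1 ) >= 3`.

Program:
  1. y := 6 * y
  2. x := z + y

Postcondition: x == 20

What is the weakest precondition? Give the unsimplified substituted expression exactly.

Answer: ( z + ( 6 * y ) ) == 20

Derivation:
post: x == 20
stmt 2: x := z + y  -- replace 1 occurrence(s) of x with (z + y)
  => ( z + y ) == 20
stmt 1: y := 6 * y  -- replace 1 occurrence(s) of y with (6 * y)
  => ( z + ( 6 * y ) ) == 20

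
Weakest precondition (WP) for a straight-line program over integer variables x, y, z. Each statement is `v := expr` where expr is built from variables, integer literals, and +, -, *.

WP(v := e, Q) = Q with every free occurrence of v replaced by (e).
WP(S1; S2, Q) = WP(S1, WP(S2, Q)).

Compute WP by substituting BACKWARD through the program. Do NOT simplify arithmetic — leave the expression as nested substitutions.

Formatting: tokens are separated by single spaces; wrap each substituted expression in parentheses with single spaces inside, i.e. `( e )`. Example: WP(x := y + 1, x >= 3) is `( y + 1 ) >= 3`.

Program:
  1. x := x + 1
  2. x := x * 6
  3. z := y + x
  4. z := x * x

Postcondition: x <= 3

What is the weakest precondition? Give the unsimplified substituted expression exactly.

post: x <= 3
stmt 4: z := x * x  -- replace 0 occurrence(s) of z with (x * x)
  => x <= 3
stmt 3: z := y + x  -- replace 0 occurrence(s) of z with (y + x)
  => x <= 3
stmt 2: x := x * 6  -- replace 1 occurrence(s) of x with (x * 6)
  => ( x * 6 ) <= 3
stmt 1: x := x + 1  -- replace 1 occurrence(s) of x with (x + 1)
  => ( ( x + 1 ) * 6 ) <= 3

Answer: ( ( x + 1 ) * 6 ) <= 3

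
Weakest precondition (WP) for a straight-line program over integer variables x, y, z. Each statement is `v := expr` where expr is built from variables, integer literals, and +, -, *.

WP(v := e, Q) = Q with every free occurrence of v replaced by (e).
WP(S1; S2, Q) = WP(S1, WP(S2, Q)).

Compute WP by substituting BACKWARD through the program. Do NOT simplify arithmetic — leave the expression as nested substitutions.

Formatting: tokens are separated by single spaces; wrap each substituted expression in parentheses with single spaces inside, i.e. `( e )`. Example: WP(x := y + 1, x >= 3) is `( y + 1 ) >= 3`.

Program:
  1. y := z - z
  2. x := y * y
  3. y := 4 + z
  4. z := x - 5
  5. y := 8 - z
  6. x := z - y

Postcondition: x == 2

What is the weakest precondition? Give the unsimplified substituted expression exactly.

post: x == 2
stmt 6: x := z - y  -- replace 1 occurrence(s) of x with (z - y)
  => ( z - y ) == 2
stmt 5: y := 8 - z  -- replace 1 occurrence(s) of y with (8 - z)
  => ( z - ( 8 - z ) ) == 2
stmt 4: z := x - 5  -- replace 2 occurrence(s) of z with (x - 5)
  => ( ( x - 5 ) - ( 8 - ( x - 5 ) ) ) == 2
stmt 3: y := 4 + z  -- replace 0 occurrence(s) of y with (4 + z)
  => ( ( x - 5 ) - ( 8 - ( x - 5 ) ) ) == 2
stmt 2: x := y * y  -- replace 2 occurrence(s) of x with (y * y)
  => ( ( ( y * y ) - 5 ) - ( 8 - ( ( y * y ) - 5 ) ) ) == 2
stmt 1: y := z - z  -- replace 4 occurrence(s) of y with (z - z)
  => ( ( ( ( z - z ) * ( z - z ) ) - 5 ) - ( 8 - ( ( ( z - z ) * ( z - z ) ) - 5 ) ) ) == 2

Answer: ( ( ( ( z - z ) * ( z - z ) ) - 5 ) - ( 8 - ( ( ( z - z ) * ( z - z ) ) - 5 ) ) ) == 2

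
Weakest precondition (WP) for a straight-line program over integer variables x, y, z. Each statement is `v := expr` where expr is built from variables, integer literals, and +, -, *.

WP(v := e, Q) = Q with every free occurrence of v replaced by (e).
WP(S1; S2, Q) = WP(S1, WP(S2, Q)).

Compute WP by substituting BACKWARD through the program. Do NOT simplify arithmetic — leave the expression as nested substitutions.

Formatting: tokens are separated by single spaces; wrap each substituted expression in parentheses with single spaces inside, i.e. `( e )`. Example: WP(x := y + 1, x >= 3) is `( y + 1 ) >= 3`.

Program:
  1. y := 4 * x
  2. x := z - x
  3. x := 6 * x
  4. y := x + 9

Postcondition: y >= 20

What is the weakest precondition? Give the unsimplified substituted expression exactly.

post: y >= 20
stmt 4: y := x + 9  -- replace 1 occurrence(s) of y with (x + 9)
  => ( x + 9 ) >= 20
stmt 3: x := 6 * x  -- replace 1 occurrence(s) of x with (6 * x)
  => ( ( 6 * x ) + 9 ) >= 20
stmt 2: x := z - x  -- replace 1 occurrence(s) of x with (z - x)
  => ( ( 6 * ( z - x ) ) + 9 ) >= 20
stmt 1: y := 4 * x  -- replace 0 occurrence(s) of y with (4 * x)
  => ( ( 6 * ( z - x ) ) + 9 ) >= 20

Answer: ( ( 6 * ( z - x ) ) + 9 ) >= 20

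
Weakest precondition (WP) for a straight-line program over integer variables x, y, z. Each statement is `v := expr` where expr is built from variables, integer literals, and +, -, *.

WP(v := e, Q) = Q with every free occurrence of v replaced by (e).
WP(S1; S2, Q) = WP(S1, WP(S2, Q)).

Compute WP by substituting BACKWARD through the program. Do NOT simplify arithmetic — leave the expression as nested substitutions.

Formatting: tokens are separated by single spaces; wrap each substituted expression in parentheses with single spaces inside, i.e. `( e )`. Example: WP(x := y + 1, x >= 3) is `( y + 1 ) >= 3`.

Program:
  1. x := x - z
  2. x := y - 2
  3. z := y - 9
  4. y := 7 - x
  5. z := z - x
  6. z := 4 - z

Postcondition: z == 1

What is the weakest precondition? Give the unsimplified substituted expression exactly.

post: z == 1
stmt 6: z := 4 - z  -- replace 1 occurrence(s) of z with (4 - z)
  => ( 4 - z ) == 1
stmt 5: z := z - x  -- replace 1 occurrence(s) of z with (z - x)
  => ( 4 - ( z - x ) ) == 1
stmt 4: y := 7 - x  -- replace 0 occurrence(s) of y with (7 - x)
  => ( 4 - ( z - x ) ) == 1
stmt 3: z := y - 9  -- replace 1 occurrence(s) of z with (y - 9)
  => ( 4 - ( ( y - 9 ) - x ) ) == 1
stmt 2: x := y - 2  -- replace 1 occurrence(s) of x with (y - 2)
  => ( 4 - ( ( y - 9 ) - ( y - 2 ) ) ) == 1
stmt 1: x := x - z  -- replace 0 occurrence(s) of x with (x - z)
  => ( 4 - ( ( y - 9 ) - ( y - 2 ) ) ) == 1

Answer: ( 4 - ( ( y - 9 ) - ( y - 2 ) ) ) == 1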